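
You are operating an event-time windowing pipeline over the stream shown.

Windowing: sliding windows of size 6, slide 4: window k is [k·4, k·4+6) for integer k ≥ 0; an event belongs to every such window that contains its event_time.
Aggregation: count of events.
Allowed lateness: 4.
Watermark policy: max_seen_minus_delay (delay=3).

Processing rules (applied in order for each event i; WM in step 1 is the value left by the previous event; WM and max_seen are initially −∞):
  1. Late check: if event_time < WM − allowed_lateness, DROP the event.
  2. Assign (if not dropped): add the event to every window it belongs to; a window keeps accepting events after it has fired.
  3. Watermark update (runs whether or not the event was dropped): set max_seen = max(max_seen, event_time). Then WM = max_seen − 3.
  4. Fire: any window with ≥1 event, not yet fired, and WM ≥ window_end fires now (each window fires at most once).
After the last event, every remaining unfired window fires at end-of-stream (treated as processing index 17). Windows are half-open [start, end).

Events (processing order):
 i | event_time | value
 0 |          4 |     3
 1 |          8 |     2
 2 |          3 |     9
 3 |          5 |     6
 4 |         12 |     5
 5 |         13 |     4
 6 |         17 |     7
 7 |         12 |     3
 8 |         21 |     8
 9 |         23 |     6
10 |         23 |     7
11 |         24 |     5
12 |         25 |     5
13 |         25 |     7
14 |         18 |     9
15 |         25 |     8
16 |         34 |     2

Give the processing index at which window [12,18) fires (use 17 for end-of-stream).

i=0 t=4 v=3: → [4,10),[0,6); WM=1
i=1 t=8 v=2: → [8,14),[4,10); WM=5
i=2 t=3 v=9: → [0,6); WM=5
i=3 t=5 v=6: → [4,10),[0,6); WM=5
i=4 t=12 v=5: → [12,18),[8,14); WM=9; [0,6) fires=3
i=5 t=13 v=4: → [12,18),[8,14); WM=10; [4,10) fires=3
i=6 t=17 v=7: → [16,22),[12,18); WM=14; [8,14) fires=3
i=7 t=12 v=3: → [12,18),[8,14); WM=14
i=8 t=21 v=8: → [20,26),[16,22); WM=18; [12,18) fires=4
i=9 t=23 v=6: → [20,26); WM=20
i=10 t=23 v=7: → [20,26); WM=20
i=11 t=24 v=5: → [24,30),[20,26); WM=21
i=12 t=25 v=5: → [24,30),[20,26); WM=22; [16,22) fires=2
i=13 t=25 v=7: → [24,30),[20,26); WM=22
i=14 t=18 v=9: → [16,22); WM=22
i=15 t=25 v=8: → [24,30),[20,26); WM=22
i=16 t=34 v=2: → [32,38); WM=31; [20,26) fires=7 [24,30) fires=4

8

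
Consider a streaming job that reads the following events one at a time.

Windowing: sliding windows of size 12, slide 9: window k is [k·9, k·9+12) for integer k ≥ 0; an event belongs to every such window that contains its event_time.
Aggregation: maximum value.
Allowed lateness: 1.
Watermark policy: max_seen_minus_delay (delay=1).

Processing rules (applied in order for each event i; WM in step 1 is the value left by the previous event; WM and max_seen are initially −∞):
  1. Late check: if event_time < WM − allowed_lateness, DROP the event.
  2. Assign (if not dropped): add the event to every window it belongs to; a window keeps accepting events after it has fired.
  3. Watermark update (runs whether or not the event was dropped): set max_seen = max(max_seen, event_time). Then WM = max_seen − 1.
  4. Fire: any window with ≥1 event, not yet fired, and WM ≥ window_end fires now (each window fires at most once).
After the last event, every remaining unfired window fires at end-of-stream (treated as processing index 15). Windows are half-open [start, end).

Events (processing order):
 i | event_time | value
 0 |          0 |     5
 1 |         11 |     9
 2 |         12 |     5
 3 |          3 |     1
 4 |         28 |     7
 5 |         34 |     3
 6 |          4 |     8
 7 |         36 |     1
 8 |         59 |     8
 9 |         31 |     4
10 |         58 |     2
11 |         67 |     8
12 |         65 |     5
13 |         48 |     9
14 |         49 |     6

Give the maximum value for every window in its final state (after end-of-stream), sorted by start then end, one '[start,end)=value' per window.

[0,12)=9 [9,21)=9 [18,30)=7 [27,39)=7 [36,48)=1 [54,66)=8 [63,75)=8

i=0 t=0 v=5: → [0,12); WM=-1
i=1 t=11 v=9: → [9,21),[0,12); WM=10
i=2 t=12 v=5: → [9,21); WM=11
i=3 t=3 v=1: DROP (t<11-1); WM=11
i=4 t=28 v=7: → [27,39),[18,30); WM=27; [0,12) fires=9 [9,21) fires=9
i=5 t=34 v=3: → [27,39); WM=33; [18,30) fires=7
i=6 t=4 v=8: DROP (t<33-1); WM=33
i=7 t=36 v=1: → [36,48),[27,39); WM=35
i=8 t=59 v=8: → [54,66); WM=58; [27,39) fires=7 [36,48) fires=1
i=9 t=31 v=4: DROP (t<58-1); WM=58
i=10 t=58 v=2: → [54,66); WM=58
i=11 t=67 v=8: → [63,75); WM=66; [54,66) fires=8
i=12 t=65 v=5: → [63,75),[54,66); WM=66
i=13 t=48 v=9: DROP (t<66-1); WM=66
i=14 t=49 v=6: DROP (t<66-1); WM=66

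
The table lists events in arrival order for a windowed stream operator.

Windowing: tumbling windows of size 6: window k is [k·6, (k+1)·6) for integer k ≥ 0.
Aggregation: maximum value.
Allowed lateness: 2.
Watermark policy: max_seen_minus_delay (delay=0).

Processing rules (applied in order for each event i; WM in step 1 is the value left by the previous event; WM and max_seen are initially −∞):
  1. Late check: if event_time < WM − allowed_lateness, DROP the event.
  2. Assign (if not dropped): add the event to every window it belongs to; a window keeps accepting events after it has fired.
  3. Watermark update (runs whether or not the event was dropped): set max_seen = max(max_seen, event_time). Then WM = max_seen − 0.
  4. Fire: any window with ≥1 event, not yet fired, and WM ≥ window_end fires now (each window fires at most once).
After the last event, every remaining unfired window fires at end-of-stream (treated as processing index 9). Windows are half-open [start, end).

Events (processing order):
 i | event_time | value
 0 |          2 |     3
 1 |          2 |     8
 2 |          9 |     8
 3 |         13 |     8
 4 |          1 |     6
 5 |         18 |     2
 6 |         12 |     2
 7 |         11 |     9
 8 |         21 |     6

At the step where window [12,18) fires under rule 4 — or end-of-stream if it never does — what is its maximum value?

8

i=0 t=2 v=3: → [0,6); WM=2
i=1 t=2 v=8: → [0,6); WM=2
i=2 t=9 v=8: → [6,12); WM=9; [0,6) fires=8
i=3 t=13 v=8: → [12,18); WM=13; [6,12) fires=8
i=4 t=1 v=6: DROP (t<13-2); WM=13
i=5 t=18 v=2: → [18,24); WM=18; [12,18) fires=8
i=6 t=12 v=2: DROP (t<18-2); WM=18
i=7 t=11 v=9: DROP (t<18-2); WM=18
i=8 t=21 v=6: → [18,24); WM=21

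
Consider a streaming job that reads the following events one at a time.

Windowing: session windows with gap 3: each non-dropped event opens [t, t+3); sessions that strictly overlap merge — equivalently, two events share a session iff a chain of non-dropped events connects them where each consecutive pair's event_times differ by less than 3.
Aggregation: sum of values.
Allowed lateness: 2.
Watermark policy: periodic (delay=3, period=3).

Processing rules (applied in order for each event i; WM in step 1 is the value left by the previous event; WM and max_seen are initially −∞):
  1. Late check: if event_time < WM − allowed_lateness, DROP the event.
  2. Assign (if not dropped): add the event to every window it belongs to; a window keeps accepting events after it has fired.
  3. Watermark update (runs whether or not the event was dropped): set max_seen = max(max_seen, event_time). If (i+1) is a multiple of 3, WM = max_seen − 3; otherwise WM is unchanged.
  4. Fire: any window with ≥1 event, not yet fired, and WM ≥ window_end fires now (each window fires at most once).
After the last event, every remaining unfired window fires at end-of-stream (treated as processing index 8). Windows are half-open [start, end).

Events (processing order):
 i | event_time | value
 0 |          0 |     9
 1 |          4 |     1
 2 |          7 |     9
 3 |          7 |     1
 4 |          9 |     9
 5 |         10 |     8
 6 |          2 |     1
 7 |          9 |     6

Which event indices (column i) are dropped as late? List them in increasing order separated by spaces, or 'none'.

6

i=0 t=0 v=9: → [0,3); WM=−∞
i=1 t=4 v=1: → [4,7); WM=−∞
i=2 t=7 v=9: → [7,10); WM=4
i=3 t=7 v=1: → [7,10); WM=4
i=4 t=9 v=9: → [7,12); WM=4
i=5 t=10 v=8: → [7,13); WM=7
i=6 t=2 v=1: DROP (t<7-2); WM=7
i=7 t=9 v=6: → [7,13); WM=7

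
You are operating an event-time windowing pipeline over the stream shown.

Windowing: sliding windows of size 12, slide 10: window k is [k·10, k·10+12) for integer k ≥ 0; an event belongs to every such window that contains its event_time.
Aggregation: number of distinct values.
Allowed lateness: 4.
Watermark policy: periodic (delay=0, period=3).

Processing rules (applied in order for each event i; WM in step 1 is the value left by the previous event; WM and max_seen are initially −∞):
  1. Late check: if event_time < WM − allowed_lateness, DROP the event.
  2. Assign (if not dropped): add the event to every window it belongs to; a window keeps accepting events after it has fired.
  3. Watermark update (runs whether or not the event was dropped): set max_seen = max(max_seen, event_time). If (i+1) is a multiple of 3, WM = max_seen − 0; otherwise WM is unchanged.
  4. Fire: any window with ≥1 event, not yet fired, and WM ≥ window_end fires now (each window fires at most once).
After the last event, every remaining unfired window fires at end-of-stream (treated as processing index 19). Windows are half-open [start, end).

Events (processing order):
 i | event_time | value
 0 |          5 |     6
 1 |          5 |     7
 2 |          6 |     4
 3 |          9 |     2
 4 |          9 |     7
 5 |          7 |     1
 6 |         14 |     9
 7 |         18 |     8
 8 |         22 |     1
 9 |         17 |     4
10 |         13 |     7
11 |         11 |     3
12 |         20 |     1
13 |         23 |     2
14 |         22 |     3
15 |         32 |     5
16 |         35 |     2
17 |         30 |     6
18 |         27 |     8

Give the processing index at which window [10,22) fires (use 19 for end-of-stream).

8

i=0 t=5 v=6: → [0,12); WM=−∞
i=1 t=5 v=7: → [0,12); WM=−∞
i=2 t=6 v=4: → [0,12); WM=6
i=3 t=9 v=2: → [0,12); WM=6
i=4 t=9 v=7: → [0,12); WM=6
i=5 t=7 v=1: → [0,12); WM=9
i=6 t=14 v=9: → [10,22); WM=9
i=7 t=18 v=8: → [10,22); WM=9
i=8 t=22 v=1: → [20,32); WM=22; [0,12) fires=5 [10,22) fires=2
i=9 t=17 v=4: DROP (t<22-4); WM=22
i=10 t=13 v=7: DROP (t<22-4); WM=22
i=11 t=11 v=3: DROP (t<22-4); WM=22
i=12 t=20 v=1: → [20,32),[10,22); WM=22
i=13 t=23 v=2: → [20,32); WM=22
i=14 t=22 v=3: → [20,32); WM=23
i=15 t=32 v=5: → [30,42); WM=23
i=16 t=35 v=2: → [30,42); WM=23
i=17 t=30 v=6: → [30,42),[20,32); WM=35; [20,32) fires=4
i=18 t=27 v=8: DROP (t<35-4); WM=35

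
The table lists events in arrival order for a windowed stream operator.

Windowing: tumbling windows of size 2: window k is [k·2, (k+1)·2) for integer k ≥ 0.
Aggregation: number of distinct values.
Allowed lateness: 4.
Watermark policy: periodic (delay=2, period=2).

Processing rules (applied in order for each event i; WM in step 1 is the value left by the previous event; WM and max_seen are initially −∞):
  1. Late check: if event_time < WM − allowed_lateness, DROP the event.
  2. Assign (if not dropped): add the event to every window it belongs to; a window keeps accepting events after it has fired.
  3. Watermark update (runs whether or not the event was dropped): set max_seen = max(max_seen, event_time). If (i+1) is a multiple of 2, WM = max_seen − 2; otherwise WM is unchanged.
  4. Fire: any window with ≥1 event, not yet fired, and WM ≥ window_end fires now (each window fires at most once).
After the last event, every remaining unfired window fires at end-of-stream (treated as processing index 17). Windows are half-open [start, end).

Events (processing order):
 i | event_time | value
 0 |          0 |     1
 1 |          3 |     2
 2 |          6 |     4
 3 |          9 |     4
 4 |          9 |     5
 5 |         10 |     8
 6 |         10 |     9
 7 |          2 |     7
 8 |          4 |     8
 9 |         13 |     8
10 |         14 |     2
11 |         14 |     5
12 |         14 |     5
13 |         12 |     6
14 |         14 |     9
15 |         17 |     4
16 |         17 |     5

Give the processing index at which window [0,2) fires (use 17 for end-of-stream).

i=0 t=0 v=1: → [0,2); WM=−∞
i=1 t=3 v=2: → [2,4); WM=1
i=2 t=6 v=4: → [6,8); WM=1
i=3 t=9 v=4: → [8,10); WM=7; [0,2) fires=1 [2,4) fires=1
i=4 t=9 v=5: → [8,10); WM=7
i=5 t=10 v=8: → [10,12); WM=8; [6,8) fires=1
i=6 t=10 v=9: → [10,12); WM=8
i=7 t=2 v=7: DROP (t<8-4); WM=8
i=8 t=4 v=8: → [4,6); WM=8; [4,6) fires=1
i=9 t=13 v=8: → [12,14); WM=11; [8,10) fires=2
i=10 t=14 v=2: → [14,16); WM=11
i=11 t=14 v=5: → [14,16); WM=12; [10,12) fires=2
i=12 t=14 v=5: → [14,16); WM=12
i=13 t=12 v=6: → [12,14); WM=12
i=14 t=14 v=9: → [14,16); WM=12
i=15 t=17 v=4: → [16,18); WM=15; [12,14) fires=2
i=16 t=17 v=5: → [16,18); WM=15

3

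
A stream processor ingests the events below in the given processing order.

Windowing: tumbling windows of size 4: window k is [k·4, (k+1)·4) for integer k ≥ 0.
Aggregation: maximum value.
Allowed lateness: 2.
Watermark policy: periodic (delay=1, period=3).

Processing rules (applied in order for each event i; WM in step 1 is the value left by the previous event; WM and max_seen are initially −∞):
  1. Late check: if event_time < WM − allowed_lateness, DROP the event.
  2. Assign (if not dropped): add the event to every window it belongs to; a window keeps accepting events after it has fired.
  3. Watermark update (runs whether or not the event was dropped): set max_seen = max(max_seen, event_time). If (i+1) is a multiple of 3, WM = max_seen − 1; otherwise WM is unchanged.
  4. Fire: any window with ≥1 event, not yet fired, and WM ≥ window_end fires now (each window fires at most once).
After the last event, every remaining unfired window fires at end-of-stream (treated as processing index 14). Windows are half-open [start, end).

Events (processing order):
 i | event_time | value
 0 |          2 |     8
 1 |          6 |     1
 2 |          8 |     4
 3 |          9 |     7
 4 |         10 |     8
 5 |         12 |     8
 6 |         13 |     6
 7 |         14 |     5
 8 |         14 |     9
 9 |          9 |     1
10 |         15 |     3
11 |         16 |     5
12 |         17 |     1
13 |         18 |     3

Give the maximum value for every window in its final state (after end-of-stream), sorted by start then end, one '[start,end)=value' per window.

i=0 t=2 v=8: → [0,4); WM=−∞
i=1 t=6 v=1: → [4,8); WM=−∞
i=2 t=8 v=4: → [8,12); WM=7; [0,4) fires=8
i=3 t=9 v=7: → [8,12); WM=7
i=4 t=10 v=8: → [8,12); WM=7
i=5 t=12 v=8: → [12,16); WM=11; [4,8) fires=1
i=6 t=13 v=6: → [12,16); WM=11
i=7 t=14 v=5: → [12,16); WM=11
i=8 t=14 v=9: → [12,16); WM=13; [8,12) fires=8
i=9 t=9 v=1: DROP (t<13-2); WM=13
i=10 t=15 v=3: → [12,16); WM=13
i=11 t=16 v=5: → [16,20); WM=15
i=12 t=17 v=1: → [16,20); WM=15
i=13 t=18 v=3: → [16,20); WM=15

[0,4)=8 [4,8)=1 [8,12)=8 [12,16)=9 [16,20)=5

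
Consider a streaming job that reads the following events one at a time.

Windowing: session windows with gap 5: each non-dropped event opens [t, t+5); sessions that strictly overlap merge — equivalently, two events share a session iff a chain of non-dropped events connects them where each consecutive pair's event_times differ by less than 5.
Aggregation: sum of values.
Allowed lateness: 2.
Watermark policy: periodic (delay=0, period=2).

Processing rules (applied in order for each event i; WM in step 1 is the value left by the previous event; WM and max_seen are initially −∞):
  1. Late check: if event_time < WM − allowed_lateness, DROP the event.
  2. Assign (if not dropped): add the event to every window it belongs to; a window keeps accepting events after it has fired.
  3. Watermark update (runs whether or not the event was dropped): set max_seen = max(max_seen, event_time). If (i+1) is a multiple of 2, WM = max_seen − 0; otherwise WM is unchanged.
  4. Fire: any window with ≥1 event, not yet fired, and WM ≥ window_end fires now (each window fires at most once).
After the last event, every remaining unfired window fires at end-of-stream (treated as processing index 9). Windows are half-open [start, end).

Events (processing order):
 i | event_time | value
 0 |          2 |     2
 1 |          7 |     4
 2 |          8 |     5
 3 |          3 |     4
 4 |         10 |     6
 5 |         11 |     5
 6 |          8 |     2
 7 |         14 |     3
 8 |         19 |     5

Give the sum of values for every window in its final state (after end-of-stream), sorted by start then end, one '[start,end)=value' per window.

[2,7)=2 [7,19)=23 [19,24)=5

i=0 t=2 v=2: → [2,7); WM=−∞
i=1 t=7 v=4: → [7,12); WM=7
i=2 t=8 v=5: → [7,13); WM=7
i=3 t=3 v=4: DROP (t<7-2); WM=8
i=4 t=10 v=6: → [7,15); WM=8
i=5 t=11 v=5: → [7,16); WM=11
i=6 t=8 v=2: DROP (t<11-2); WM=11
i=7 t=14 v=3: → [7,19); WM=14
i=8 t=19 v=5: → [19,24); WM=14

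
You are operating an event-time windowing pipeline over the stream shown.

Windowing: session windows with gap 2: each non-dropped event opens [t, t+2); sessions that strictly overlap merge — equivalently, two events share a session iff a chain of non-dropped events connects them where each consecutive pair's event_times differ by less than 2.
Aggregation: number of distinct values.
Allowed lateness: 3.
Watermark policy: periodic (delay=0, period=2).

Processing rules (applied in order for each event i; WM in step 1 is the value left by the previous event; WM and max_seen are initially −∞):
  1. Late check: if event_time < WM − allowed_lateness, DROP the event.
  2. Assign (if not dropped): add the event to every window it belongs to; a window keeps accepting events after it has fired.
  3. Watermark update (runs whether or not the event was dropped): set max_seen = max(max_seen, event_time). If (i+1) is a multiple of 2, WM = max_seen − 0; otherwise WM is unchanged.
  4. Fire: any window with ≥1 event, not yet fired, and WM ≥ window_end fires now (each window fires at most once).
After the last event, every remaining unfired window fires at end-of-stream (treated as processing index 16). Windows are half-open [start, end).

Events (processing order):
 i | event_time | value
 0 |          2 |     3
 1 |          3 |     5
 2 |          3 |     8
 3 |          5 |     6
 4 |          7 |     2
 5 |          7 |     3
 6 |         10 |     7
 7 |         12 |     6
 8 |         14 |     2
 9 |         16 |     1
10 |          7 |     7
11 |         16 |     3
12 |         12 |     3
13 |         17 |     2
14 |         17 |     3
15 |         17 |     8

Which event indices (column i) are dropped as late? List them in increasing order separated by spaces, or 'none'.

i=0 t=2 v=3: → [2,4); WM=−∞
i=1 t=3 v=5: → [2,5); WM=3
i=2 t=3 v=8: → [2,5); WM=3
i=3 t=5 v=6: → [5,7); WM=5
i=4 t=7 v=2: → [7,9); WM=5
i=5 t=7 v=3: → [7,9); WM=7
i=6 t=10 v=7: → [10,12); WM=7
i=7 t=12 v=6: → [12,14); WM=12
i=8 t=14 v=2: → [14,16); WM=12
i=9 t=16 v=1: → [16,18); WM=16
i=10 t=7 v=7: DROP (t<16-3); WM=16
i=11 t=16 v=3: → [16,18); WM=16
i=12 t=12 v=3: DROP (t<16-3); WM=16
i=13 t=17 v=2: → [16,19); WM=17
i=14 t=17 v=3: → [16,19); WM=17
i=15 t=17 v=8: → [16,19); WM=17

10 12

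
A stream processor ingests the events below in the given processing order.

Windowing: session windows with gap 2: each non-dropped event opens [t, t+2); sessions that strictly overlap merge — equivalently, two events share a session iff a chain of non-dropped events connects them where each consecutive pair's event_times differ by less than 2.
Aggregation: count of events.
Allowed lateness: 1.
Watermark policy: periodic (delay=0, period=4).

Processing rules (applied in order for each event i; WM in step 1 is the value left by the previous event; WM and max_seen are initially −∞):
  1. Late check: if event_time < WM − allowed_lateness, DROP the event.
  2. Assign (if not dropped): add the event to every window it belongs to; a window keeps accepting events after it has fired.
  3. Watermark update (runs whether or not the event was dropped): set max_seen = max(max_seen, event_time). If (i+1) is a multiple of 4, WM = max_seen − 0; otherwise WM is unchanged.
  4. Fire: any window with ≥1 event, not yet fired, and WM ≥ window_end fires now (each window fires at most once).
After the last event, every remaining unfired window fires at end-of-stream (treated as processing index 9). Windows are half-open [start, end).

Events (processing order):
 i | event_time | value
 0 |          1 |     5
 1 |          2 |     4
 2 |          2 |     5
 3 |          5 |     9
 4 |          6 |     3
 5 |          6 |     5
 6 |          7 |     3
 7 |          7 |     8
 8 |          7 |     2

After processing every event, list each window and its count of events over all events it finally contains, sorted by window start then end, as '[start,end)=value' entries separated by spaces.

i=0 t=1 v=5: → [1,3); WM=−∞
i=1 t=2 v=4: → [1,4); WM=−∞
i=2 t=2 v=5: → [1,4); WM=−∞
i=3 t=5 v=9: → [5,7); WM=5
i=4 t=6 v=3: → [5,8); WM=5
i=5 t=6 v=5: → [5,8); WM=5
i=6 t=7 v=3: → [5,9); WM=5
i=7 t=7 v=8: → [5,9); WM=7
i=8 t=7 v=2: → [5,9); WM=7

[1,4)=3 [5,9)=6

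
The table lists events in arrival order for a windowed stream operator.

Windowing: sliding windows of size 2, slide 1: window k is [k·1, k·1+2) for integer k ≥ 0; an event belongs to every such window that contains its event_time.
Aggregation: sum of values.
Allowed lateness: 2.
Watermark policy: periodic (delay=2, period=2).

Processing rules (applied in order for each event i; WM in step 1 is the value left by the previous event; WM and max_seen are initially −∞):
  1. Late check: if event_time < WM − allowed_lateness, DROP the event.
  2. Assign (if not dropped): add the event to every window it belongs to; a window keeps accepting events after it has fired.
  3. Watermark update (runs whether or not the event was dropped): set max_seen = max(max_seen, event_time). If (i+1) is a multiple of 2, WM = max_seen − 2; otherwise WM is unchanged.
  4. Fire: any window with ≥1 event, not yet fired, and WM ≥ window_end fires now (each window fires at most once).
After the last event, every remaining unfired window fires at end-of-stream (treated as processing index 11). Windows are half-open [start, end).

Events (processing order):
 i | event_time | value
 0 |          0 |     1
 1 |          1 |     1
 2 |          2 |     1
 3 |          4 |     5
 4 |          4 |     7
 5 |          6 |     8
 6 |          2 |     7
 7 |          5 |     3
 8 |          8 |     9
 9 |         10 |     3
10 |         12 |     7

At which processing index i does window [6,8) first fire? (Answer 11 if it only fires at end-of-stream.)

i=0 t=0 v=1: → [0,2); WM=−∞
i=1 t=1 v=1: → [1,3),[0,2); WM=-1
i=2 t=2 v=1: → [2,4),[1,3); WM=-1
i=3 t=4 v=5: → [4,6),[3,5); WM=2; [0,2) fires=2
i=4 t=4 v=7: → [4,6),[3,5); WM=2
i=5 t=6 v=8: → [6,8),[5,7); WM=4; [1,3) fires=2 [2,4) fires=1
i=6 t=2 v=7: → [2,4),[1,3); WM=4
i=7 t=5 v=3: → [5,7),[4,6); WM=4
i=8 t=8 v=9: → [8,10),[7,9); WM=4
i=9 t=10 v=3: → [10,12),[9,11); WM=8; [3,5) fires=12 [4,6) fires=15 [5,7) fires=11 [6,8) fires=8
i=10 t=12 v=7: → [12,14),[11,13); WM=8

9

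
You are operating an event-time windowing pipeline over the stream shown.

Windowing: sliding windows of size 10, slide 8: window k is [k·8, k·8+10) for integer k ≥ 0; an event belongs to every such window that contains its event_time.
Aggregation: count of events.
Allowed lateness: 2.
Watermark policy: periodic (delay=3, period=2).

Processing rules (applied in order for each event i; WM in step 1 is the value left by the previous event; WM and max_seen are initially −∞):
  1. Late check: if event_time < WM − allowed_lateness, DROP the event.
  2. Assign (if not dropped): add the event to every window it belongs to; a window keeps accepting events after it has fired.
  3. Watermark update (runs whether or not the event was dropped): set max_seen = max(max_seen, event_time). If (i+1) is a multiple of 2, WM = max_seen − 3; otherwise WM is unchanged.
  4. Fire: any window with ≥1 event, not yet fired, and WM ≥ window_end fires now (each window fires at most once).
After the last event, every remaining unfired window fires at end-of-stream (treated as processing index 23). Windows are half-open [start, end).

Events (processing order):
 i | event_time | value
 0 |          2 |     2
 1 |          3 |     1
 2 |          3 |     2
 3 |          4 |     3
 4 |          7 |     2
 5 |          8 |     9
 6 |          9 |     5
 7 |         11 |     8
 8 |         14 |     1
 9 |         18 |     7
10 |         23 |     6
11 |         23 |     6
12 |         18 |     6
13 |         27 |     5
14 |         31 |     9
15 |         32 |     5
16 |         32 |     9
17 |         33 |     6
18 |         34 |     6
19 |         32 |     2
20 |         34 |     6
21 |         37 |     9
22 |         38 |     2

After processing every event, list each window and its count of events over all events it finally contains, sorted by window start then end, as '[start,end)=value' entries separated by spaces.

i=0 t=2 v=2: → [0,10); WM=−∞
i=1 t=3 v=1: → [0,10); WM=0
i=2 t=3 v=2: → [0,10); WM=0
i=3 t=4 v=3: → [0,10); WM=1
i=4 t=7 v=2: → [0,10); WM=1
i=5 t=8 v=9: → [8,18),[0,10); WM=5
i=6 t=9 v=5: → [8,18),[0,10); WM=5
i=7 t=11 v=8: → [8,18); WM=8
i=8 t=14 v=1: → [8,18); WM=8
i=9 t=18 v=7: → [16,26); WM=15; [0,10) fires=7
i=10 t=23 v=6: → [16,26); WM=15
i=11 t=23 v=6: → [16,26); WM=20; [8,18) fires=4
i=12 t=18 v=6: → [16,26); WM=20
i=13 t=27 v=5: → [24,34); WM=24
i=14 t=31 v=9: → [24,34); WM=24
i=15 t=32 v=5: → [32,42),[24,34); WM=29; [16,26) fires=4
i=16 t=32 v=9: → [32,42),[24,34); WM=29
i=17 t=33 v=6: → [32,42),[24,34); WM=30
i=18 t=34 v=6: → [32,42); WM=30
i=19 t=32 v=2: → [32,42),[24,34); WM=31
i=20 t=34 v=6: → [32,42); WM=31
i=21 t=37 v=9: → [32,42); WM=34; [24,34) fires=6
i=22 t=38 v=2: → [32,42); WM=34

[0,10)=7 [8,18)=4 [16,26)=4 [24,34)=6 [32,42)=8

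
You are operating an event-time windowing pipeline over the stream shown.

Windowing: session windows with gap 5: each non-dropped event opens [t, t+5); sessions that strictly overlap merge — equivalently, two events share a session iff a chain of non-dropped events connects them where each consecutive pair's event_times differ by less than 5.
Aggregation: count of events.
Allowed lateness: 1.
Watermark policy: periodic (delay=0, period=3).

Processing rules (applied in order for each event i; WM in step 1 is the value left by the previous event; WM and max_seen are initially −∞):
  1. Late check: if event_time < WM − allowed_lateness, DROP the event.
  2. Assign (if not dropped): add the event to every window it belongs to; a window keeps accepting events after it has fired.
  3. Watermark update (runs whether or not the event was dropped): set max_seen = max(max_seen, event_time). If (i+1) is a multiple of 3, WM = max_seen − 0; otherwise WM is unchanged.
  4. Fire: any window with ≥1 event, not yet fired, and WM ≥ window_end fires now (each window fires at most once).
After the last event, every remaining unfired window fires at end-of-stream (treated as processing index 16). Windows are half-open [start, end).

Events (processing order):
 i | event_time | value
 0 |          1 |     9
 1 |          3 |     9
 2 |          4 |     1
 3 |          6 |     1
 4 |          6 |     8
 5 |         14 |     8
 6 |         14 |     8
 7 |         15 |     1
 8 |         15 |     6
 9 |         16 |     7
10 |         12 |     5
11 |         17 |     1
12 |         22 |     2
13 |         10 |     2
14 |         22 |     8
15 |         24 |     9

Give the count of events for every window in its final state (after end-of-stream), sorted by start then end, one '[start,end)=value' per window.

[1,11)=5 [14,22)=6 [22,29)=3

i=0 t=1 v=9: → [1,6); WM=−∞
i=1 t=3 v=9: → [1,8); WM=−∞
i=2 t=4 v=1: → [1,9); WM=4
i=3 t=6 v=1: → [1,11); WM=4
i=4 t=6 v=8: → [1,11); WM=4
i=5 t=14 v=8: → [14,19); WM=14
i=6 t=14 v=8: → [14,19); WM=14
i=7 t=15 v=1: → [14,20); WM=14
i=8 t=15 v=6: → [14,20); WM=15
i=9 t=16 v=7: → [14,21); WM=15
i=10 t=12 v=5: DROP (t<15-1); WM=15
i=11 t=17 v=1: → [14,22); WM=17
i=12 t=22 v=2: → [22,27); WM=17
i=13 t=10 v=2: DROP (t<17-1); WM=17
i=14 t=22 v=8: → [22,27); WM=22
i=15 t=24 v=9: → [22,29); WM=22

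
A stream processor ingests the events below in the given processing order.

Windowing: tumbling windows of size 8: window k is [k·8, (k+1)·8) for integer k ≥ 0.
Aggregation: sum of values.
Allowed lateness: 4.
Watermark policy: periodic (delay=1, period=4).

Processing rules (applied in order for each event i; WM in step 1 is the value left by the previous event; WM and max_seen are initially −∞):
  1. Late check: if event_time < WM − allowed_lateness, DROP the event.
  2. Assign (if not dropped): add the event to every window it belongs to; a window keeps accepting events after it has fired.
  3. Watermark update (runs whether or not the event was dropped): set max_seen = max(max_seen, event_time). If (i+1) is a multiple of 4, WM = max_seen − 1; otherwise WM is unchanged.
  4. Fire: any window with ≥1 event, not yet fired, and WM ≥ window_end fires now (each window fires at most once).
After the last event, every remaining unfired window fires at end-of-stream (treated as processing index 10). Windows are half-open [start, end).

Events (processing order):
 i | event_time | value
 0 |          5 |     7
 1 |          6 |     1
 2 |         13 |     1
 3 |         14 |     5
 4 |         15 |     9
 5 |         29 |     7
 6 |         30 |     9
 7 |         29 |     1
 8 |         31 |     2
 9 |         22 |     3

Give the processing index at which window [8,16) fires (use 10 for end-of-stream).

i=0 t=5 v=7: → [0,8); WM=−∞
i=1 t=6 v=1: → [0,8); WM=−∞
i=2 t=13 v=1: → [8,16); WM=−∞
i=3 t=14 v=5: → [8,16); WM=13; [0,8) fires=8
i=4 t=15 v=9: → [8,16); WM=13
i=5 t=29 v=7: → [24,32); WM=13
i=6 t=30 v=9: → [24,32); WM=13
i=7 t=29 v=1: → [24,32); WM=29; [8,16) fires=15
i=8 t=31 v=2: → [24,32); WM=29
i=9 t=22 v=3: DROP (t<29-4); WM=29

7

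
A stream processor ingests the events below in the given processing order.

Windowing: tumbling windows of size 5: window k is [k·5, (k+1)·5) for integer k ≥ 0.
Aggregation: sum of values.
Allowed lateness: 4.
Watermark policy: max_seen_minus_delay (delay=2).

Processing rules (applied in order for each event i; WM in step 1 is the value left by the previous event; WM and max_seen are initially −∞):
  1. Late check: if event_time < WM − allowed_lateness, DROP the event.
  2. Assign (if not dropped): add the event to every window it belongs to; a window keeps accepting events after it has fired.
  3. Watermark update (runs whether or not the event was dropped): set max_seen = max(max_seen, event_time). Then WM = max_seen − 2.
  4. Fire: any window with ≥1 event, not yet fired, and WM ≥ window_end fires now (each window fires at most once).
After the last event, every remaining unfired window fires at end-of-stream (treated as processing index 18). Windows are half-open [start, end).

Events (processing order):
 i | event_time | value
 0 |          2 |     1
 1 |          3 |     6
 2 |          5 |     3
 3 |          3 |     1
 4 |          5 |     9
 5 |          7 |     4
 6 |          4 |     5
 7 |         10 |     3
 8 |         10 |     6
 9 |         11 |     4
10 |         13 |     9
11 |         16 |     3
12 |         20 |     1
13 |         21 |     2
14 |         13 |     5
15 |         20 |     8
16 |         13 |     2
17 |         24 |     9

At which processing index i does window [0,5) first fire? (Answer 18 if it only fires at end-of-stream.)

i=0 t=2 v=1: → [0,5); WM=0
i=1 t=3 v=6: → [0,5); WM=1
i=2 t=5 v=3: → [5,10); WM=3
i=3 t=3 v=1: → [0,5); WM=3
i=4 t=5 v=9: → [5,10); WM=3
i=5 t=7 v=4: → [5,10); WM=5; [0,5) fires=8
i=6 t=4 v=5: → [0,5); WM=5
i=7 t=10 v=3: → [10,15); WM=8
i=8 t=10 v=6: → [10,15); WM=8
i=9 t=11 v=4: → [10,15); WM=9
i=10 t=13 v=9: → [10,15); WM=11; [5,10) fires=16
i=11 t=16 v=3: → [15,20); WM=14
i=12 t=20 v=1: → [20,25); WM=18; [10,15) fires=22
i=13 t=21 v=2: → [20,25); WM=19
i=14 t=13 v=5: DROP (t<19-4); WM=19
i=15 t=20 v=8: → [20,25); WM=19
i=16 t=13 v=2: DROP (t<19-4); WM=19
i=17 t=24 v=9: → [20,25); WM=22; [15,20) fires=3

5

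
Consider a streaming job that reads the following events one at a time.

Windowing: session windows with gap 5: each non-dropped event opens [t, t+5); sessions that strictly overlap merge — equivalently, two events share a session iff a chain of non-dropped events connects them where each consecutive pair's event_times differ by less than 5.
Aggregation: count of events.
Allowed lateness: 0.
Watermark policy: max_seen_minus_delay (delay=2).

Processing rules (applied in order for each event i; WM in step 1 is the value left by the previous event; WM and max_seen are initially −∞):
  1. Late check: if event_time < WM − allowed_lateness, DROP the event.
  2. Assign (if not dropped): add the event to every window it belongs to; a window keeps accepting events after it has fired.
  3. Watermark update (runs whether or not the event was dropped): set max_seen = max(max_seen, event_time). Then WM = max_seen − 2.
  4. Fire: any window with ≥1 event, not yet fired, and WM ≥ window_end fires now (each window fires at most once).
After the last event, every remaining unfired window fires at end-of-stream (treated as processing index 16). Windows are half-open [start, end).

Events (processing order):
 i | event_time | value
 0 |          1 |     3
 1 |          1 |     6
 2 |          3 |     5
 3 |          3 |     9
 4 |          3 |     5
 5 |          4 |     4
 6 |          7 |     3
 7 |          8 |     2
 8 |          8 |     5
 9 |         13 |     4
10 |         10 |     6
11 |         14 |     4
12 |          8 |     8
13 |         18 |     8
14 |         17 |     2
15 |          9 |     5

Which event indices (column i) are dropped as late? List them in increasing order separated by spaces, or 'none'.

i=0 t=1 v=3: → [1,6); WM=-1
i=1 t=1 v=6: → [1,6); WM=-1
i=2 t=3 v=5: → [1,8); WM=1
i=3 t=3 v=9: → [1,8); WM=1
i=4 t=3 v=5: → [1,8); WM=1
i=5 t=4 v=4: → [1,9); WM=2
i=6 t=7 v=3: → [1,12); WM=5
i=7 t=8 v=2: → [1,13); WM=6
i=8 t=8 v=5: → [1,13); WM=6
i=9 t=13 v=4: → [13,18); WM=11
i=10 t=10 v=6: DROP (t<11-0); WM=11
i=11 t=14 v=4: → [13,19); WM=12
i=12 t=8 v=8: DROP (t<12-0); WM=12
i=13 t=18 v=8: → [13,23); WM=16
i=14 t=17 v=2: → [13,23); WM=16
i=15 t=9 v=5: DROP (t<16-0); WM=16

10 12 15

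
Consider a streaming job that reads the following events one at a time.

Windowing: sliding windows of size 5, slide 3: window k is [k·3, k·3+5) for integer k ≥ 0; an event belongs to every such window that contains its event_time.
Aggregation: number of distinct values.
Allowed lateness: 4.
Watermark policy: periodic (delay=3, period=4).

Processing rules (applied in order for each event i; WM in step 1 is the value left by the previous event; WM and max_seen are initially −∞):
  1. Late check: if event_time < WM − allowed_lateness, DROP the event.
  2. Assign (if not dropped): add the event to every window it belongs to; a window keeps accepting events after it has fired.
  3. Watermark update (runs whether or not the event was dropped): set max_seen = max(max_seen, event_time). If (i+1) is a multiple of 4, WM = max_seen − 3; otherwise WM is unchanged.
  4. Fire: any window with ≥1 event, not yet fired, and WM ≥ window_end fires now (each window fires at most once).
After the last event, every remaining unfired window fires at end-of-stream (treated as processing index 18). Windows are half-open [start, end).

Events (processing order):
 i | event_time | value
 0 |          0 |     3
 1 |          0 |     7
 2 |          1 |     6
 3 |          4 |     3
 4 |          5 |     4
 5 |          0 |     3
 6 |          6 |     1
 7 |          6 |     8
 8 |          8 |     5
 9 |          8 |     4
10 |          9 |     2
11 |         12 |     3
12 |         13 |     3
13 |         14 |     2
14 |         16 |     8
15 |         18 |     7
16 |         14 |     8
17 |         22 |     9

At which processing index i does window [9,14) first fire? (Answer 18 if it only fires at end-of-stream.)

15

i=0 t=0 v=3: → [0,5); WM=−∞
i=1 t=0 v=7: → [0,5); WM=−∞
i=2 t=1 v=6: → [0,5); WM=−∞
i=3 t=4 v=3: → [3,8),[0,5); WM=1
i=4 t=5 v=4: → [3,8); WM=1
i=5 t=0 v=3: → [0,5); WM=1
i=6 t=6 v=1: → [6,11),[3,8); WM=1
i=7 t=6 v=8: → [6,11),[3,8); WM=3
i=8 t=8 v=5: → [6,11); WM=3
i=9 t=8 v=4: → [6,11); WM=3
i=10 t=9 v=2: → [9,14),[6,11); WM=3
i=11 t=12 v=3: → [12,17),[9,14); WM=9; [0,5) fires=3 [3,8) fires=4
i=12 t=13 v=3: → [12,17),[9,14); WM=9
i=13 t=14 v=2: → [12,17); WM=9
i=14 t=16 v=8: → [15,20),[12,17); WM=9
i=15 t=18 v=7: → [18,23),[15,20); WM=15; [6,11) fires=5 [9,14) fires=2
i=16 t=14 v=8: → [12,17); WM=15
i=17 t=22 v=9: → [21,26),[18,23); WM=15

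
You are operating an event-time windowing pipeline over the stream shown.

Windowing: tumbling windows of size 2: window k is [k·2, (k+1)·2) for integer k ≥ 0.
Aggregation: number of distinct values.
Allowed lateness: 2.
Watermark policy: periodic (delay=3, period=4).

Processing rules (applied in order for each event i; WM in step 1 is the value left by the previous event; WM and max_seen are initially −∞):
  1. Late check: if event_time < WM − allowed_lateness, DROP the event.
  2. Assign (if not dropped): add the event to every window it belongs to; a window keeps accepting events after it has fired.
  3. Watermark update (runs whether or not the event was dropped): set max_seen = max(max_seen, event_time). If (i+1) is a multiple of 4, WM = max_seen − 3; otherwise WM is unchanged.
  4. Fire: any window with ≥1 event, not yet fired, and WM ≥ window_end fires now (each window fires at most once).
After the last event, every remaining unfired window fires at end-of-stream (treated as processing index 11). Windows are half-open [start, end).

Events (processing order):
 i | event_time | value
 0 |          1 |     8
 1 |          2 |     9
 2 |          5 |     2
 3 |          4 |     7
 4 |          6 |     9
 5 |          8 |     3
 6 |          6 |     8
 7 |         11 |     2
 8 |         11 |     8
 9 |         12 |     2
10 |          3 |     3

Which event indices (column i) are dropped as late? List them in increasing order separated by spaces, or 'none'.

i=0 t=1 v=8: → [0,2); WM=−∞
i=1 t=2 v=9: → [2,4); WM=−∞
i=2 t=5 v=2: → [4,6); WM=−∞
i=3 t=4 v=7: → [4,6); WM=2; [0,2) fires=1
i=4 t=6 v=9: → [6,8); WM=2
i=5 t=8 v=3: → [8,10); WM=2
i=6 t=6 v=8: → [6,8); WM=2
i=7 t=11 v=2: → [10,12); WM=8; [2,4) fires=1 [4,6) fires=2 [6,8) fires=2
i=8 t=11 v=8: → [10,12); WM=8
i=9 t=12 v=2: → [12,14); WM=8
i=10 t=3 v=3: DROP (t<8-2); WM=8

10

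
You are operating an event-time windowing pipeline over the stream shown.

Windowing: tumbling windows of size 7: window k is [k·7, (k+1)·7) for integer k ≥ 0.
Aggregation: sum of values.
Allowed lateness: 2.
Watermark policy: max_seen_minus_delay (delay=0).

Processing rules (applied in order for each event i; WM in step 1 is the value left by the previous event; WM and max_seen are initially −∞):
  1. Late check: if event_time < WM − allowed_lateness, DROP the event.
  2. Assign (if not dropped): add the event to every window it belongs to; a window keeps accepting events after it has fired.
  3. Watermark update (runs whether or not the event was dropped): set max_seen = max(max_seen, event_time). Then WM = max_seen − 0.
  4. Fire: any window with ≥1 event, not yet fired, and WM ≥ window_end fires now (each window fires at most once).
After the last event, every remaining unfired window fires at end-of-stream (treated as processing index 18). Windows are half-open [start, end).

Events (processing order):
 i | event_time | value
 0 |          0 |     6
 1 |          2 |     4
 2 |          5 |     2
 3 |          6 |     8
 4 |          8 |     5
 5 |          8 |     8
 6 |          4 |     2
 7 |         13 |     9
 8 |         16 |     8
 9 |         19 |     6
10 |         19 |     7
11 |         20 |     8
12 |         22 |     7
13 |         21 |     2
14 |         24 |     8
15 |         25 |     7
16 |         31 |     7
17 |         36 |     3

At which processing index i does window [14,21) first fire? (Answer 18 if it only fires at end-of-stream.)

12

i=0 t=0 v=6: → [0,7); WM=0
i=1 t=2 v=4: → [0,7); WM=2
i=2 t=5 v=2: → [0,7); WM=5
i=3 t=6 v=8: → [0,7); WM=6
i=4 t=8 v=5: → [7,14); WM=8; [0,7) fires=20
i=5 t=8 v=8: → [7,14); WM=8
i=6 t=4 v=2: DROP (t<8-2); WM=8
i=7 t=13 v=9: → [7,14); WM=13
i=8 t=16 v=8: → [14,21); WM=16; [7,14) fires=22
i=9 t=19 v=6: → [14,21); WM=19
i=10 t=19 v=7: → [14,21); WM=19
i=11 t=20 v=8: → [14,21); WM=20
i=12 t=22 v=7: → [21,28); WM=22; [14,21) fires=29
i=13 t=21 v=2: → [21,28); WM=22
i=14 t=24 v=8: → [21,28); WM=24
i=15 t=25 v=7: → [21,28); WM=25
i=16 t=31 v=7: → [28,35); WM=31; [21,28) fires=24
i=17 t=36 v=3: → [35,42); WM=36; [28,35) fires=7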